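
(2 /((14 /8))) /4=2 /7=0.29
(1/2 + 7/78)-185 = -7192/39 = -184.41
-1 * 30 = -30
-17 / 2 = -8.50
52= 52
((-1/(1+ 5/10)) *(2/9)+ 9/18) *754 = 7163/27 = 265.30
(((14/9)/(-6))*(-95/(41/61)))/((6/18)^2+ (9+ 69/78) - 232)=-1054690/6389727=-0.17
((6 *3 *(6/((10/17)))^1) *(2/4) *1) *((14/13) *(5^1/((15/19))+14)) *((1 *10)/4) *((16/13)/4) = 261324/169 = 1546.30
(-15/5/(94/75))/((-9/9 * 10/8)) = 1.91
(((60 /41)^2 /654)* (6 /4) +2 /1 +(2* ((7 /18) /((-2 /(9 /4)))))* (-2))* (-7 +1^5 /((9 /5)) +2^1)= -9173450 /549687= -16.69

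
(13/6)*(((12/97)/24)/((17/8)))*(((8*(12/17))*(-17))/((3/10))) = -8320/4947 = -1.68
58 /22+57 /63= 818 /231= 3.54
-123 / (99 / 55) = -205 / 3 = -68.33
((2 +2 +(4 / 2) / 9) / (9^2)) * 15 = 190 / 243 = 0.78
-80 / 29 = -2.76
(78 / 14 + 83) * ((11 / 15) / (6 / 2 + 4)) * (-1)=-1364 / 147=-9.28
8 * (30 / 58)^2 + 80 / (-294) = 230960 / 123627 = 1.87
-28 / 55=-0.51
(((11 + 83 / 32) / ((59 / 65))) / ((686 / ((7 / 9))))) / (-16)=-9425 / 8881152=-0.00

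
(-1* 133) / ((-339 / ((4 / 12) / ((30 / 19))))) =0.08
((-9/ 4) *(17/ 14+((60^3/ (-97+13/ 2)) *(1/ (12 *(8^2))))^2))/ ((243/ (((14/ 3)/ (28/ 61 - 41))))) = 608368189/ 52499633544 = 0.01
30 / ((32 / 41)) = 615 / 16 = 38.44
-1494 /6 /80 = -249 /80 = -3.11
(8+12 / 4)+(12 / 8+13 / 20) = 263 / 20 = 13.15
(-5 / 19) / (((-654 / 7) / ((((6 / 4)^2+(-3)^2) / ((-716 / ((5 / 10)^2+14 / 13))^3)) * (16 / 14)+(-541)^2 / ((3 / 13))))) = 3436568690327005576745 / 961992544318820352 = 3572.34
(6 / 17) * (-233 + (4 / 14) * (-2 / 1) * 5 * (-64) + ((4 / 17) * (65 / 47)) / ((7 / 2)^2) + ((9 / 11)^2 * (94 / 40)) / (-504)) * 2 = -113966039757 / 3221344280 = -35.38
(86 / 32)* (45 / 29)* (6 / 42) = 1935 / 3248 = 0.60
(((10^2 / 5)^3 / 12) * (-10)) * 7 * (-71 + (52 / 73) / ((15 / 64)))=3171500.76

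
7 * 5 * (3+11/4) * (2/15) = 161/6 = 26.83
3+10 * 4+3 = 46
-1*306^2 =-93636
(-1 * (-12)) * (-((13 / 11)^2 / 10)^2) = -85683 / 366025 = -0.23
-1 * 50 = -50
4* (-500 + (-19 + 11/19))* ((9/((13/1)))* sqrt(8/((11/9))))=-2127600* sqrt(22)/2717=-3672.92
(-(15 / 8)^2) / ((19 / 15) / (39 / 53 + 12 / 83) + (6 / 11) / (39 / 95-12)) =-52769140875 / 20888220608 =-2.53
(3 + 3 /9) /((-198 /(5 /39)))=-0.00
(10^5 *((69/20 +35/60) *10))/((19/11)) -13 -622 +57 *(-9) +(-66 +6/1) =133031144/57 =2333879.72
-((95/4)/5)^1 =-4.75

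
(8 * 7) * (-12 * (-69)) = 46368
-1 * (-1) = 1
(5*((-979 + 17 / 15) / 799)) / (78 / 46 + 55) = -84341 / 781422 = -0.11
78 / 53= 1.47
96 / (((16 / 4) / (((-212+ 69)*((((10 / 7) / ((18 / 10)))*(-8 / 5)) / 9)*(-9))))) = -91520 / 21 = -4358.10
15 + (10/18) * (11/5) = 146/9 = 16.22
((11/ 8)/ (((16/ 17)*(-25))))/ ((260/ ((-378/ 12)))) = 11781/ 1664000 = 0.01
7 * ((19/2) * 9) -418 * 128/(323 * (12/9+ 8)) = 138219/238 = 580.75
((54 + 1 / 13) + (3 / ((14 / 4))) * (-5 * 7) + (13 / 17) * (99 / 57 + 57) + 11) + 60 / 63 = 7137712 / 88179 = 80.95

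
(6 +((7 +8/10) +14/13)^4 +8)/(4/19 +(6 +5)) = 703580309343/1267394375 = 555.14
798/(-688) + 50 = 16801/344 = 48.84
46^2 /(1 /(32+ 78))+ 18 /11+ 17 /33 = 232762.15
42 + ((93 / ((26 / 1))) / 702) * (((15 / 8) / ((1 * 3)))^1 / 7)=14309723 / 340704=42.00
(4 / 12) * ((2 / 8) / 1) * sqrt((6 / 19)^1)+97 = sqrt(114) / 228+97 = 97.05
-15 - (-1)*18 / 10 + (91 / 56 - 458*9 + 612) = -140863 / 40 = -3521.58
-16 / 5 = -3.20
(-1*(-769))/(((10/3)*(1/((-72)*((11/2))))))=-456786/5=-91357.20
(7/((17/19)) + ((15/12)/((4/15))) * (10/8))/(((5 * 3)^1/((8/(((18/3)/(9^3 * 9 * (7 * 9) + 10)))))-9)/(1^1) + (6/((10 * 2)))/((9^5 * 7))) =-4239236239798455/2788370550308048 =-1.52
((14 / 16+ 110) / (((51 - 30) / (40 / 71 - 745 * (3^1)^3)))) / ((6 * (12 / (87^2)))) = -1065334121875 / 95424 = -11164215.73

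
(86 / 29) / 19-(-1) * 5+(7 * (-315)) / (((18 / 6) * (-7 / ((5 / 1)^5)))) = 180799716 / 551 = 328130.16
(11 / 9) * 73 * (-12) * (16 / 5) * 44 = -2261248 / 15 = -150749.87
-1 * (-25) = 25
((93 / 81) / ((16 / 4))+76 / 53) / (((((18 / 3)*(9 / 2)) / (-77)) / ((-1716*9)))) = 108469361 / 1431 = 75799.69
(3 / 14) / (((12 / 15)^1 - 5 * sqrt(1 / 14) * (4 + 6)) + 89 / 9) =-151875 * sqrt(14) / 12764122 - 64935 / 1823446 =-0.08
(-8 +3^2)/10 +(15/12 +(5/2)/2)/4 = 29/40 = 0.72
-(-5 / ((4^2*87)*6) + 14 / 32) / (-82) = 89 / 16704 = 0.01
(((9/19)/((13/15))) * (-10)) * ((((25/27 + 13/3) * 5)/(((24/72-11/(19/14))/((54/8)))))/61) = 718875/351299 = 2.05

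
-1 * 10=-10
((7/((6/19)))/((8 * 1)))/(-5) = -133/240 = -0.55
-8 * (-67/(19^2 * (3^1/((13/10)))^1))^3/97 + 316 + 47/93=151115830211085016/477451004063625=316.51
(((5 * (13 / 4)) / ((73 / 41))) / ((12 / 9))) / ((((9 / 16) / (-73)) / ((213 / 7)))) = -189215 / 7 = -27030.71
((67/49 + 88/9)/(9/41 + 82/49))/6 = 201515/205362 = 0.98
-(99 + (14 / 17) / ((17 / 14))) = -28807 / 289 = -99.68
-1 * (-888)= 888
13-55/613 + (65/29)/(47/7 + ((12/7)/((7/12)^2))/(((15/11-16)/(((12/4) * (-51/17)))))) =25311866813/1926511267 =13.14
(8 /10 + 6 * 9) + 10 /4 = 573 /10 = 57.30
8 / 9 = 0.89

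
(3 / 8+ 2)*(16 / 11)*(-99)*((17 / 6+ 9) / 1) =-4047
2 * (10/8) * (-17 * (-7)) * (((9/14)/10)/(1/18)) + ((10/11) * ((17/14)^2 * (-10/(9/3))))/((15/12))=2203489/6468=340.68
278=278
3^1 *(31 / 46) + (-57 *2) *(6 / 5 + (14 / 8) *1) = -38442 / 115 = -334.28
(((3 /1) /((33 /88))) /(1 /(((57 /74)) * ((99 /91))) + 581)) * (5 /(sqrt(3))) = 75240 * sqrt(3) /3285317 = 0.04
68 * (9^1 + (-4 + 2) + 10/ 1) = 1156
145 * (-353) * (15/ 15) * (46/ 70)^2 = -5415373/ 245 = -22103.56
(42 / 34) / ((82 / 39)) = 819 / 1394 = 0.59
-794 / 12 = -397 / 6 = -66.17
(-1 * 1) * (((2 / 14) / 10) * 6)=-3 / 35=-0.09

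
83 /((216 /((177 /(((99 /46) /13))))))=1464203 /3564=410.83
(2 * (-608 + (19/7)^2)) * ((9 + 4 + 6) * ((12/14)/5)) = -3912.69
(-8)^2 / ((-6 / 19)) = -608 / 3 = -202.67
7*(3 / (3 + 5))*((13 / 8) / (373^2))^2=3549 / 9910721864192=0.00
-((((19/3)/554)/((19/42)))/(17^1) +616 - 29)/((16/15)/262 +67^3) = -5431633350/2783015717827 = -0.00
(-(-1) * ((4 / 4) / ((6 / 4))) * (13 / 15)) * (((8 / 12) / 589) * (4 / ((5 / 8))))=1664 / 397575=0.00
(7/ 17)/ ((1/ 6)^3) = 1512/ 17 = 88.94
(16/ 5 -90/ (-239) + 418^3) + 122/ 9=785487651416/ 10755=73034649.13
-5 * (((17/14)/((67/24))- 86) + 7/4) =786185/1876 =419.08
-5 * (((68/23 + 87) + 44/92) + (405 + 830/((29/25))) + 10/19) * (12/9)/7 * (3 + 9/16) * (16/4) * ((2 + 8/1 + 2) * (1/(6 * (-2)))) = 10966475/667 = 16441.49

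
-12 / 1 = -12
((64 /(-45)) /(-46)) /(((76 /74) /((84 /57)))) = 0.04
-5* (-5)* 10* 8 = 2000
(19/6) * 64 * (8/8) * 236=143488/3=47829.33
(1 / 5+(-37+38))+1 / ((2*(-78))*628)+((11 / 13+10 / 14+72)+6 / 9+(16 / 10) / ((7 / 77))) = 318978749 / 3428880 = 93.03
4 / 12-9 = -26 / 3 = -8.67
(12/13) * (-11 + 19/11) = -1224/143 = -8.56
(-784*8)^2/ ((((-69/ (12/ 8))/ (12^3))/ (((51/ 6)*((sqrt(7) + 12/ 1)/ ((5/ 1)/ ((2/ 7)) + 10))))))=-6933555707904/ 1265 - 577796308992*sqrt(7)/ 1265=-6689534426.84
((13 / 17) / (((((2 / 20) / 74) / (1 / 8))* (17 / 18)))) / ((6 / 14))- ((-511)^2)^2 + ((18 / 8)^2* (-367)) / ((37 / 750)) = -68184214127.14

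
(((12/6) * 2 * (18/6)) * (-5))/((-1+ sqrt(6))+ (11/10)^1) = 600/599 - 6000 * sqrt(6)/599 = -23.53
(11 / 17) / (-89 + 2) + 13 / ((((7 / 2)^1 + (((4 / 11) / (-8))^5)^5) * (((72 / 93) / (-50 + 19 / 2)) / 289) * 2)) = -528386830012210080300234165689834477191157 / 18819290183608797273821122309807667769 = -28076.87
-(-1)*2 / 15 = 2 / 15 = 0.13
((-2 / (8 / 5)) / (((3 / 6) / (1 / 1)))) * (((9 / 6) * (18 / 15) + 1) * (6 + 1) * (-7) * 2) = 686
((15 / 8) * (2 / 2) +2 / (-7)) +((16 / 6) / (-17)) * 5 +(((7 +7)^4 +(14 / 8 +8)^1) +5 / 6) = 109748621 / 2856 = 38427.39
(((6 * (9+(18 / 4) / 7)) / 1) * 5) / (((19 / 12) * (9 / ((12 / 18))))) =13.53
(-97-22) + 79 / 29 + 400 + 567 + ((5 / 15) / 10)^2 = 22203929 / 26100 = 850.73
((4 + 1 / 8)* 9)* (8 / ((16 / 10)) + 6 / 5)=9207 / 40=230.18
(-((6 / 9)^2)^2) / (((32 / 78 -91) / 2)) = 416 / 95391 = 0.00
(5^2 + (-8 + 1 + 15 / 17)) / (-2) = -321 / 34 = -9.44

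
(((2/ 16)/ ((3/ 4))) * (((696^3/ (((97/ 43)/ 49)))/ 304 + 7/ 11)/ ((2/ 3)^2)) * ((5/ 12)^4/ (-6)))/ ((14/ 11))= -43606069811875/ 1222926336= -35657.15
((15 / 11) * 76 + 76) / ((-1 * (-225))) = 1976 / 2475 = 0.80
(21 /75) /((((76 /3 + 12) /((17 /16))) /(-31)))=-1581 /6400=-0.25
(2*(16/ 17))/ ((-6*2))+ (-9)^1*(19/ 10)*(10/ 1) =-8729/ 51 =-171.16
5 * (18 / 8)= 45 / 4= 11.25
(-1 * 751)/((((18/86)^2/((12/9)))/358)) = -1988473768/243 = -8183019.62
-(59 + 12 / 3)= -63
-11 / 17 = -0.65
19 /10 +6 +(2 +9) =189 /10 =18.90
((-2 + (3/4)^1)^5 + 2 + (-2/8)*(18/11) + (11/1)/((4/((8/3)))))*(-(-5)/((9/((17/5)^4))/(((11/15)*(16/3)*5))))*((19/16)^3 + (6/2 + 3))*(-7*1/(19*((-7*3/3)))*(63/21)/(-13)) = -104201730107461/131117875200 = -794.72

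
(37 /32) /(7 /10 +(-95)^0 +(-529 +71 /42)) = -3885 /1766048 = -0.00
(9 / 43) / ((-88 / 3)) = -27 / 3784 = -0.01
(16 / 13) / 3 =16 / 39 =0.41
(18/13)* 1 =18/13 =1.38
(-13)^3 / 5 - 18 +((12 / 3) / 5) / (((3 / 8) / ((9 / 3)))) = -451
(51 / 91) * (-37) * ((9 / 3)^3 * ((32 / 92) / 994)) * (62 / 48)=-526473 / 2080442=-0.25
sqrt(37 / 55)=sqrt(2035) / 55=0.82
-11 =-11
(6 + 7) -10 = 3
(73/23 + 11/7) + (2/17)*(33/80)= 524833/109480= 4.79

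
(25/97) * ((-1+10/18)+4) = 800/873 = 0.92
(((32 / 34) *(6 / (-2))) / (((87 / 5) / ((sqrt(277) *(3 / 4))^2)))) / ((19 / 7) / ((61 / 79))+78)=-5322555 / 17159851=-0.31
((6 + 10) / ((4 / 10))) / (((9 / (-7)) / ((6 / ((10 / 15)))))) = -280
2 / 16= 1 / 8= 0.12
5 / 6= 0.83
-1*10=-10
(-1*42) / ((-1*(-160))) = -21 / 80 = -0.26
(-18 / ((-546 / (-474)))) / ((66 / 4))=-948 / 1001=-0.95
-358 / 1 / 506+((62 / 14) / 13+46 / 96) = 124121 / 1105104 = 0.11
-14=-14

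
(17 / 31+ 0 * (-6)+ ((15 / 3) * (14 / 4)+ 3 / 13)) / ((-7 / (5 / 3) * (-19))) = 0.23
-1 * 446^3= -88716536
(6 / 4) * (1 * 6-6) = 0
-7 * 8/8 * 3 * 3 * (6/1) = -378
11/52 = 0.21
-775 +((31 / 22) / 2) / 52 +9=-1752577 / 2288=-765.99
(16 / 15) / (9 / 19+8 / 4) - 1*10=-6746 / 705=-9.57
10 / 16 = 5 / 8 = 0.62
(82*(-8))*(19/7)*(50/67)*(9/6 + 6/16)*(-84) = 14022000/67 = 209283.58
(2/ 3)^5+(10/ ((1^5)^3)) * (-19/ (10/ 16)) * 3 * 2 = -443200/ 243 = -1823.87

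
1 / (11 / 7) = 7 / 11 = 0.64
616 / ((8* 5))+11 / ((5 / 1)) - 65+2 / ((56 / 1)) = -6631 / 140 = -47.36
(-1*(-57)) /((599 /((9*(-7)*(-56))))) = 201096 /599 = 335.72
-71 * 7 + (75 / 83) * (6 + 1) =-40726 / 83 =-490.67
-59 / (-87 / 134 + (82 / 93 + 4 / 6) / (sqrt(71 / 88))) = -1050928768 *sqrt(1562) / 1041391491 - 15643594294 / 1041391491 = -54.91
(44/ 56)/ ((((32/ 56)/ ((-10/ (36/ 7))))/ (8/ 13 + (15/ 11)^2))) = -136255/ 20592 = -6.62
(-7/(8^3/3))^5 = -4084101/35184372088832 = -0.00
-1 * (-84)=84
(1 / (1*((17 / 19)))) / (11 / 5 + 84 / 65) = 1235 / 3859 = 0.32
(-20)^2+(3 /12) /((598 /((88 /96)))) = 11481611 /28704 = 400.00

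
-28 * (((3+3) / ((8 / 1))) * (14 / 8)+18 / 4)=-651 / 4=-162.75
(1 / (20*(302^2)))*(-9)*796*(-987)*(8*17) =60102378 / 114005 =527.19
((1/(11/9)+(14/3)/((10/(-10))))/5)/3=-127/495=-0.26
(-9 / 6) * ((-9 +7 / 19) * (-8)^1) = -1968 / 19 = -103.58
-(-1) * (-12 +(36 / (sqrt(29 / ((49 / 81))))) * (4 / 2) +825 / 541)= -5667 / 541 +56 * sqrt(29) / 29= -0.08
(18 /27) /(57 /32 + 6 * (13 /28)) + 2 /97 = 49594 /297693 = 0.17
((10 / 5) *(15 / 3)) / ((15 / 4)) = 8 / 3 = 2.67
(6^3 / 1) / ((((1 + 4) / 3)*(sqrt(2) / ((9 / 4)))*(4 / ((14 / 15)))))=1701*sqrt(2) / 50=48.11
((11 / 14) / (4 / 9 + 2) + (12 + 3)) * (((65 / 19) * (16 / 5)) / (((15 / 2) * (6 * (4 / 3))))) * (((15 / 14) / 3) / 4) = 1859 / 7448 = 0.25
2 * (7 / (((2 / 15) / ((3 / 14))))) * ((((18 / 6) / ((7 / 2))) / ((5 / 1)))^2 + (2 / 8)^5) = 342801 / 501760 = 0.68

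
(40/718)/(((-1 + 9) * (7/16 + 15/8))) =0.00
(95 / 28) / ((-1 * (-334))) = 95 / 9352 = 0.01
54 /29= 1.86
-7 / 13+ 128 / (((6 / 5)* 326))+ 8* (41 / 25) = 2051521 / 158925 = 12.91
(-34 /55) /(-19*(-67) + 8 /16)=-68 /140085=-0.00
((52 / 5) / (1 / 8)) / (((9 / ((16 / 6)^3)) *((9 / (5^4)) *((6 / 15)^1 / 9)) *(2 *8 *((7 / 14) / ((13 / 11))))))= 108160000 / 2673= 40463.90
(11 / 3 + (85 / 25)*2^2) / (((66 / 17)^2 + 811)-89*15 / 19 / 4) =5688676 / 266370675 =0.02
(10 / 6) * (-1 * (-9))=15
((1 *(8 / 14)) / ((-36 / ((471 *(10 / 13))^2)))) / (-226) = 1232450 / 133679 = 9.22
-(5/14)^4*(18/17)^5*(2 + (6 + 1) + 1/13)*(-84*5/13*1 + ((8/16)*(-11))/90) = 3665004944625/576133955033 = 6.36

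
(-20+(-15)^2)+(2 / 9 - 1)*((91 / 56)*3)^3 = 58823 / 512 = 114.89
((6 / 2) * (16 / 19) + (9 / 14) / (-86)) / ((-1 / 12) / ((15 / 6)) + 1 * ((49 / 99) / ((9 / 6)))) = 85567185 / 10076878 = 8.49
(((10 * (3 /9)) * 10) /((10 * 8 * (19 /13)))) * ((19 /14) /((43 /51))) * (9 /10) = 1989 /4816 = 0.41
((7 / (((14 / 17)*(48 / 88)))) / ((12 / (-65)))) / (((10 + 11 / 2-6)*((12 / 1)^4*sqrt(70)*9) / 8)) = -2431*sqrt(70) / 446777856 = -0.00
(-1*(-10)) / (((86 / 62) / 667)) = 206770 / 43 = 4808.60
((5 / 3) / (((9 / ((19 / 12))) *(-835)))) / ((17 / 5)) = -95 / 919836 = -0.00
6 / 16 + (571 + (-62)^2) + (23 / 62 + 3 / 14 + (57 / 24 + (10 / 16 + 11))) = 7690411 / 1736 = 4429.96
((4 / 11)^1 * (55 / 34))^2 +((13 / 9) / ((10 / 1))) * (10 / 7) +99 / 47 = 2275172 / 855729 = 2.66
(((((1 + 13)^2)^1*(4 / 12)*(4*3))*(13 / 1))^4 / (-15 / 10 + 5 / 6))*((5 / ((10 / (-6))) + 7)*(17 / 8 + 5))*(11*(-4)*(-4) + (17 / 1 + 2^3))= -92719234299640725504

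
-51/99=-17/33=-0.52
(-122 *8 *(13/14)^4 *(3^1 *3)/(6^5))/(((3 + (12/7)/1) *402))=-1742221/3931405632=-0.00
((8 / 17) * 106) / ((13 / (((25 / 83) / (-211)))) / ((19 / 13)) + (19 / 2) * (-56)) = -402800 / 54610749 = -0.01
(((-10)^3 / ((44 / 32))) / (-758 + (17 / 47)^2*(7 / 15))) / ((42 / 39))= 1723020000 / 1933801639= 0.89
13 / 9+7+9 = 157 / 9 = 17.44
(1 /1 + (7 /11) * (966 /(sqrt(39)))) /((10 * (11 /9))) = 9 /110 + 10143 * sqrt(39) /7865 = 8.14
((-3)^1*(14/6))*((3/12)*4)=-7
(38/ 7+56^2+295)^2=578643025/ 49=11809041.33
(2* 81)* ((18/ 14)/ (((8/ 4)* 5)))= 729/ 35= 20.83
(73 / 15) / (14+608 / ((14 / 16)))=511 / 74430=0.01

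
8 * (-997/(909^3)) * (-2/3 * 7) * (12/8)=55832/751089429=0.00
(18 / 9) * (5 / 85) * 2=4 / 17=0.24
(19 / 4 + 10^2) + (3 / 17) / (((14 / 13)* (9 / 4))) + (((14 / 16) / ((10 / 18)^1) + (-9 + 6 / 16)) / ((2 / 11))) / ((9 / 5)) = 83.28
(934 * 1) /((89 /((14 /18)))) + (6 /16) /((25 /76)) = 372557 /40050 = 9.30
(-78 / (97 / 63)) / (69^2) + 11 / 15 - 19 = -14067952 / 769695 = -18.28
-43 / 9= -4.78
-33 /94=-0.35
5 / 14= 0.36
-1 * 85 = -85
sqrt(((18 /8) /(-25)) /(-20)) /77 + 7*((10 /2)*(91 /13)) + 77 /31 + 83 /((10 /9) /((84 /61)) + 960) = 3*sqrt(5) /7700 + 2787327914 /11258735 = 247.57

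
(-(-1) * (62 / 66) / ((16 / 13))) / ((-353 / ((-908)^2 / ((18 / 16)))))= -166129496 / 104841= -1584.59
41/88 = 0.47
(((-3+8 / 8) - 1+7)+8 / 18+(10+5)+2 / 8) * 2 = 709 / 18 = 39.39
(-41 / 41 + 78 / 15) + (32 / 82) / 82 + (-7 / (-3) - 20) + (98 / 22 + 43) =9428368 / 277365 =33.99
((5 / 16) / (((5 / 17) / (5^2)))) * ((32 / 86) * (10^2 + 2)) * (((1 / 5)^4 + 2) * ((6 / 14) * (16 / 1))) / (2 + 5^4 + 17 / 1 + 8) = 26030808 / 1226575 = 21.22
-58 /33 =-1.76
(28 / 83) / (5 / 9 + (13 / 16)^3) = 1032192 / 3340999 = 0.31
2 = 2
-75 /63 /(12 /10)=-125 /126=-0.99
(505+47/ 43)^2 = 473584644/ 1849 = 256130.15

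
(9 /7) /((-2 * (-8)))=0.08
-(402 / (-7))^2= -161604 / 49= -3298.04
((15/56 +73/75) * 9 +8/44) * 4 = 174829/3850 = 45.41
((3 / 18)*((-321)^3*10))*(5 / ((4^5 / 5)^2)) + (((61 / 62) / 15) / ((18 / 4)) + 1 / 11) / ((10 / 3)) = -528699215041847 / 80451993600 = -6571.61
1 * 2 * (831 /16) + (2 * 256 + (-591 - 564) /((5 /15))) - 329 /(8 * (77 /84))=-254671 /88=-2893.99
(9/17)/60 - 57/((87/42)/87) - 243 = -896577/340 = -2636.99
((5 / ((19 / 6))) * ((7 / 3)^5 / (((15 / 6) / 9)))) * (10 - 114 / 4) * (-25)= 31092950 / 171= 181830.12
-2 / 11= -0.18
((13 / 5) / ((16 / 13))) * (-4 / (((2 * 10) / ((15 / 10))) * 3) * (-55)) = 11.62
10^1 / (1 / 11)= 110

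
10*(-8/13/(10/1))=-0.62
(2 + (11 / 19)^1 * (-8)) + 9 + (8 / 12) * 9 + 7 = 19.37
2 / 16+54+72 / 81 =3961 / 72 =55.01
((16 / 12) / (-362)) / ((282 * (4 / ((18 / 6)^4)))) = -9 / 34028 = -0.00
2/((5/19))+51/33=503/55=9.15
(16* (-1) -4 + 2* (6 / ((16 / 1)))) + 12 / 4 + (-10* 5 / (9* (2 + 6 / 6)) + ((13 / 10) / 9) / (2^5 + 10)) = -5701 / 315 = -18.10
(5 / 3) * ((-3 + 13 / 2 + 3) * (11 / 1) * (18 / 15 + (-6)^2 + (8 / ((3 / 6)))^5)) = 374879219 / 3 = 124959739.67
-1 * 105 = -105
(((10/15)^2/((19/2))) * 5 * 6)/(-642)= -40/18297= -0.00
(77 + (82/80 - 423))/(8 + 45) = -13799/2120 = -6.51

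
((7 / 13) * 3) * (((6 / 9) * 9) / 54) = 7 / 39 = 0.18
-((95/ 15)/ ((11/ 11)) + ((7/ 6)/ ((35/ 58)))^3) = -45764/ 3375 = -13.56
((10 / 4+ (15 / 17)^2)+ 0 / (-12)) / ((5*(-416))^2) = 379 / 500131840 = 0.00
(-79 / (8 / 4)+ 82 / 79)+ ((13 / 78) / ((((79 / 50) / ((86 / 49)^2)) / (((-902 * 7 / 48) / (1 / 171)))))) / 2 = -3692.94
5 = 5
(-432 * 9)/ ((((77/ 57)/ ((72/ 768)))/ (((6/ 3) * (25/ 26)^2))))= -25970625/ 52052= -498.94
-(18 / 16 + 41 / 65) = -913 / 520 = -1.76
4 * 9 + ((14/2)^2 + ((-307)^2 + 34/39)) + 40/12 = 94338.21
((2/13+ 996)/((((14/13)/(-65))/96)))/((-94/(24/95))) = 13852800/893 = 15512.65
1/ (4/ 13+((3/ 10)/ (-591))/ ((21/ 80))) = 53781/ 16444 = 3.27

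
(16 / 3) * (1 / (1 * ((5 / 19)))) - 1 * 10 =154 / 15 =10.27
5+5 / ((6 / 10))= 40 / 3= 13.33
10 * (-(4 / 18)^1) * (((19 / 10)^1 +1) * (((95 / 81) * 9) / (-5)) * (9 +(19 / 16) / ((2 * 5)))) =803909 / 6480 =124.06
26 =26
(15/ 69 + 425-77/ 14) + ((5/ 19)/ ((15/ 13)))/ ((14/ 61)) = 3860866/ 9177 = 420.71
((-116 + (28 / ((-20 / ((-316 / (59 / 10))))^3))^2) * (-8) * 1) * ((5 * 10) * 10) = -48769052905277360000 / 42180533641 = -1156198101.25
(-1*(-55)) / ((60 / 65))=715 / 12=59.58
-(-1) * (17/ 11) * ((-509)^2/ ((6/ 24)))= 17617508/ 11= 1601591.64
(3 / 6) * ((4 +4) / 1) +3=7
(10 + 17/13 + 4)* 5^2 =4975/13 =382.69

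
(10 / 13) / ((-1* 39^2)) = -10 / 19773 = -0.00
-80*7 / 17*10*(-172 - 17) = 1058400 / 17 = 62258.82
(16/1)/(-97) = -16/97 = -0.16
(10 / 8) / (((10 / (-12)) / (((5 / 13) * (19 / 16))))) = -285 / 416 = -0.69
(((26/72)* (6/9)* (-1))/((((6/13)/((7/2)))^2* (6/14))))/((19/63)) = -5274997/49248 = -107.11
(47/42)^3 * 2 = 103823/37044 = 2.80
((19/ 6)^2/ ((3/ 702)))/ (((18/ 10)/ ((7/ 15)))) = 32851/ 54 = 608.35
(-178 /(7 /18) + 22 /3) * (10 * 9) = -283740 /7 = -40534.29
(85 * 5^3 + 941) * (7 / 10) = 8096.20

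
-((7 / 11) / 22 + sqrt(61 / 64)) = -sqrt(61) / 8 - 7 / 242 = -1.01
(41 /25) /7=41 /175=0.23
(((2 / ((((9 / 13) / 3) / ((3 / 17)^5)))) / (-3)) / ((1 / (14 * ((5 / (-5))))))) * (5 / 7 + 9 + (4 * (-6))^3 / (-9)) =15191280 / 1419857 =10.70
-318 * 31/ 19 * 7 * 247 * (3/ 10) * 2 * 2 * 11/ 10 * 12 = -355242888/ 25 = -14209715.52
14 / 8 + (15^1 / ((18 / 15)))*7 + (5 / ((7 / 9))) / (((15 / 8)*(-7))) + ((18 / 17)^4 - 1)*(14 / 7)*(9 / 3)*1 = 1478245917 / 16370116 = 90.30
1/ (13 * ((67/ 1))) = 1/ 871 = 0.00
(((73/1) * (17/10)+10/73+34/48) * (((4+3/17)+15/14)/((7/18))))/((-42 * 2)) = -1367056729/68106080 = -20.07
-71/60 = -1.18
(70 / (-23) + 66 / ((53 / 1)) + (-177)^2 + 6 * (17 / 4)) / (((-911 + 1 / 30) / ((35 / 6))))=-13376630225 / 66628102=-200.77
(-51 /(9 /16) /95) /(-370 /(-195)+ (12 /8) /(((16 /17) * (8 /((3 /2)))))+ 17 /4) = -1810432 /12228305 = -0.15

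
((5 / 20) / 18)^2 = 1 / 5184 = 0.00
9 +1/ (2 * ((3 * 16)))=865/ 96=9.01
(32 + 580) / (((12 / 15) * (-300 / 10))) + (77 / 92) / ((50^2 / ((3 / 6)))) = -11729923 / 460000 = -25.50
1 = 1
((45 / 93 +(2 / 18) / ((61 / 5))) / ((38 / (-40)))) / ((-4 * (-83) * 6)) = -20975 / 80516889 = -0.00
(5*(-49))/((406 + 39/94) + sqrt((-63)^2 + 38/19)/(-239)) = -4568719795990/7578755054503 - 9830447620*sqrt(11)/83366305599533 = -0.60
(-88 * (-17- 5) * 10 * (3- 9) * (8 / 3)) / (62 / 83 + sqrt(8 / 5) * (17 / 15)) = 448319520000 / 2900717- 272076921600 * sqrt(10) / 2900717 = -142055.65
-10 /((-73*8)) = 5 /292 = 0.02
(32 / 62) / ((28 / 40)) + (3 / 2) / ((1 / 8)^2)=20992 / 217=96.74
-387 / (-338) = 387 / 338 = 1.14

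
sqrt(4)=2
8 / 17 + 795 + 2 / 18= 121724 / 153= 795.58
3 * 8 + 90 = 114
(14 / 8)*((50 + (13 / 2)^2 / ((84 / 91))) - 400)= -532.40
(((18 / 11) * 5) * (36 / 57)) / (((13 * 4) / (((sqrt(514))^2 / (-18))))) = -2.84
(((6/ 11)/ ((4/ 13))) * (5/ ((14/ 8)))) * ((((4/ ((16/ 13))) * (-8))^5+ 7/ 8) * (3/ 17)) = -55604835585/ 5236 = -10619716.50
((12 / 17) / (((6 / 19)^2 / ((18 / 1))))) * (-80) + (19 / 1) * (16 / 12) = -518548 / 51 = -10167.61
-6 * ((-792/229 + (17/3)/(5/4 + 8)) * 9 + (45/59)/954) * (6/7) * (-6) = -146577677220/185465497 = -790.32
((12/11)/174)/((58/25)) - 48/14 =-221849/64757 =-3.43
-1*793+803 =10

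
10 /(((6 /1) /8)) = 40 /3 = 13.33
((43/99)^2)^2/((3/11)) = 3418801/26198073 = 0.13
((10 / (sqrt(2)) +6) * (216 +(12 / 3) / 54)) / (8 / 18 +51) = 11668 / 463 +29170 * sqrt(2) / 1389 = 54.90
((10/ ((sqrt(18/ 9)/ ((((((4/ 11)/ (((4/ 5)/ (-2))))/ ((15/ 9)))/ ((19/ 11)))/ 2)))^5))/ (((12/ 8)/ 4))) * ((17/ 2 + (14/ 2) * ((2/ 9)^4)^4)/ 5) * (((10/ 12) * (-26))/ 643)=2047587308740922065 * sqrt(2)/ 109268596434486464401131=0.00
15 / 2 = 7.50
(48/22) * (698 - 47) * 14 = 218736/11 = 19885.09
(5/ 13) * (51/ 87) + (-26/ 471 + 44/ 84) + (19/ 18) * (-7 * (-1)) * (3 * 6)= 133.69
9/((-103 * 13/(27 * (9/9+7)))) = -1944/1339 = -1.45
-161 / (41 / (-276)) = 1083.80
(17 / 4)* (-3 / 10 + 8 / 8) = 119 / 40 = 2.98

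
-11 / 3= -3.67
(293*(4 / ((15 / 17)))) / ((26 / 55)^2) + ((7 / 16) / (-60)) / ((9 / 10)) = 867888257 / 146016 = 5943.79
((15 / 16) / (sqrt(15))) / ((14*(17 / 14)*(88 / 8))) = sqrt(15) / 2992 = 0.00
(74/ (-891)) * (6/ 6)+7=6163/ 891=6.92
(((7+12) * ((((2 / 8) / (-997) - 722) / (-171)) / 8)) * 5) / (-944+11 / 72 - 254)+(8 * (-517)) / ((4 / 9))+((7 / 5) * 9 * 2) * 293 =-1922.44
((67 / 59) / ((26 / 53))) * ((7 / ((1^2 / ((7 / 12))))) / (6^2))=173999 / 662688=0.26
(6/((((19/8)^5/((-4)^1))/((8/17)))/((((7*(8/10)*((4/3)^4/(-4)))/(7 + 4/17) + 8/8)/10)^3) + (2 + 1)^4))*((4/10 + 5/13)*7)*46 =-10398123081548739117056/4697067707553764362922505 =-0.00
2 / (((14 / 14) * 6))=1 / 3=0.33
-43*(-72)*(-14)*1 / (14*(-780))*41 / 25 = 10578 / 1625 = 6.51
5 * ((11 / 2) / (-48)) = -55 / 96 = -0.57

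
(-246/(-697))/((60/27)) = 27/170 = 0.16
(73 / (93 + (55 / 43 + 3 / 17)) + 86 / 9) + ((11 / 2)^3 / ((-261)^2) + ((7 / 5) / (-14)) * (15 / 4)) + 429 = 2064651081731 / 4703550687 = 438.96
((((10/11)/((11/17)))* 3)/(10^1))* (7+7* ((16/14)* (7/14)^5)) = 1479/484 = 3.06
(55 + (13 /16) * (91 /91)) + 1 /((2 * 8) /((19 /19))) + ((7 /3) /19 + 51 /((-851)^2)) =18492495791 /330235656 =56.00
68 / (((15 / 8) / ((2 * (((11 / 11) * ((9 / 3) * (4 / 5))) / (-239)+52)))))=67595264 / 17925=3771.00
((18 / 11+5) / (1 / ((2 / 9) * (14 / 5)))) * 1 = 2044 / 495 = 4.13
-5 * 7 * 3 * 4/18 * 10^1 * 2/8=-175/3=-58.33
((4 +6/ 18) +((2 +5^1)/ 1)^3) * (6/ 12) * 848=441808/ 3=147269.33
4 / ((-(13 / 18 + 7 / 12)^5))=-241864704 / 229345007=-1.05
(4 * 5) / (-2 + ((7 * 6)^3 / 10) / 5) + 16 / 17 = 300202 / 314449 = 0.95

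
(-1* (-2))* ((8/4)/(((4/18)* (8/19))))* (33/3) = 1881/4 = 470.25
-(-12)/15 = 4/5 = 0.80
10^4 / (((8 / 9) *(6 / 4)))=7500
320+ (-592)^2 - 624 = 350160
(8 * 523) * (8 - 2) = 25104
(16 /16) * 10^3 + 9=1009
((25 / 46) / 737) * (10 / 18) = 125 / 305118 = 0.00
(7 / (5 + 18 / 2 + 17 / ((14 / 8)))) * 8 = 196 / 83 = 2.36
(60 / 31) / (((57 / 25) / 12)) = 6000 / 589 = 10.19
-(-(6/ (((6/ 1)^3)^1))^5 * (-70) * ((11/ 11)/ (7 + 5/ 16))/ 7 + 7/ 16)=-96722267/ 221079456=-0.44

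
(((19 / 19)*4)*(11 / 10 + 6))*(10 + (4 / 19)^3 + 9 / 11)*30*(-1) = -696020100 / 75449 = -9225.04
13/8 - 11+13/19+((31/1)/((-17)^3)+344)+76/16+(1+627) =722918673/746776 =968.05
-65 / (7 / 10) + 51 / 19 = -11993 / 133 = -90.17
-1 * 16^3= -4096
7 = 7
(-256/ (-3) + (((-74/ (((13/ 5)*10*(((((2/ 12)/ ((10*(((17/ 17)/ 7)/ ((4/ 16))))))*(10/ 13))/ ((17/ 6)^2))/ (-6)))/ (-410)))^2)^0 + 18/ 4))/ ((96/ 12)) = 545/ 48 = 11.35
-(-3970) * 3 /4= 5955 /2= 2977.50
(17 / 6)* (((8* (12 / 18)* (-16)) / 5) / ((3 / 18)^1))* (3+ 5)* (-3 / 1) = 34816 / 5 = 6963.20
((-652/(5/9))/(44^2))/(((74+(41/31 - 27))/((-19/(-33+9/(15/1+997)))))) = -213693/29578010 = -0.01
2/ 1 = 2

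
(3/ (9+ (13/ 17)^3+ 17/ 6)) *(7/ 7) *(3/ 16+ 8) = 5792427/ 2896040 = 2.00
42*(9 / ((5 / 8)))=3024 / 5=604.80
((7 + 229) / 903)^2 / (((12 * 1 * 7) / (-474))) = -0.39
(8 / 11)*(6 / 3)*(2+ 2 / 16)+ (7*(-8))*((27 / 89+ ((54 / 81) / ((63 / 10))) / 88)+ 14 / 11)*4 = -9257482 / 26433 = -350.22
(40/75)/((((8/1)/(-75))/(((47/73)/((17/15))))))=-3525/1241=-2.84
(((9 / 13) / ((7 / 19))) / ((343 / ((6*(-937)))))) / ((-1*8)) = 480681 / 124852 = 3.85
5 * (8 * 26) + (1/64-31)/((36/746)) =152807/384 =397.93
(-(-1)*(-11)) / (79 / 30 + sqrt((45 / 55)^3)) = -34699170 / 7650671 + 2940300*sqrt(11) / 7650671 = -3.26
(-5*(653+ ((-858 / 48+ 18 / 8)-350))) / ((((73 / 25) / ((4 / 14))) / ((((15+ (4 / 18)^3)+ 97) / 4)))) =-2933236625 / 745038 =-3937.03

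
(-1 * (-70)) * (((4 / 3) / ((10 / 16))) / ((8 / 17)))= 952 / 3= 317.33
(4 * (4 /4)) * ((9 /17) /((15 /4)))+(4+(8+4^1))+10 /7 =10706 /595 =17.99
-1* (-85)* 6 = 510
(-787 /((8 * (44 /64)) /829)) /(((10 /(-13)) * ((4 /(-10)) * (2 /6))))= -1156568.05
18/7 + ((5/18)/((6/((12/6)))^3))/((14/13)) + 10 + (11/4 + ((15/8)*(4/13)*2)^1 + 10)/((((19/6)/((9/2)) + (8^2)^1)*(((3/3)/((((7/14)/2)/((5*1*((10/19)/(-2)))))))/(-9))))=200086523891/15452564400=12.95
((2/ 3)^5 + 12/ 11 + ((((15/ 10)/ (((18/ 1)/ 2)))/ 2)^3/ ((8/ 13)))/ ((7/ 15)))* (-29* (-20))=1701113465/ 2395008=710.27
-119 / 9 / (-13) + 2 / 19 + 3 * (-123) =-817792 / 2223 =-367.88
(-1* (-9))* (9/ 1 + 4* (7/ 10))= 531/ 5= 106.20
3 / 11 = 0.27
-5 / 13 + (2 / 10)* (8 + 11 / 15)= 1328 / 975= 1.36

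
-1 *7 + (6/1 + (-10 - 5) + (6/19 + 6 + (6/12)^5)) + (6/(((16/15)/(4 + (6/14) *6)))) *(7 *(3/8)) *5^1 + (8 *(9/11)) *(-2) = 1546307/3344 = 462.41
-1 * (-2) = 2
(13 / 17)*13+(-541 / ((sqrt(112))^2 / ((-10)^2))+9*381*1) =1407011 / 476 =2955.91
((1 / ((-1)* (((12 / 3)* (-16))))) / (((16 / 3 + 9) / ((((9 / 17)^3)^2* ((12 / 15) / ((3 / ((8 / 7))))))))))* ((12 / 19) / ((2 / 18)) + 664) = 3381027642 / 690213785555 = 0.00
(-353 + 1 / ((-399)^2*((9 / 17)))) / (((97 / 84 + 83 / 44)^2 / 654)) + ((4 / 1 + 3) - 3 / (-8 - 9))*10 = -180922841405348 / 7268754855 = -24890.49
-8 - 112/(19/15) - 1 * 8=-1984/19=-104.42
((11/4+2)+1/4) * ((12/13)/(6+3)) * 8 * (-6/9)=-320/117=-2.74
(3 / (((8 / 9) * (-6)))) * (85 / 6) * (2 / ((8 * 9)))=-85 / 384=-0.22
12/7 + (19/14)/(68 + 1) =1675/966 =1.73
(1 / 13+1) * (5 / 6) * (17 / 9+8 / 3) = 1435 / 351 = 4.09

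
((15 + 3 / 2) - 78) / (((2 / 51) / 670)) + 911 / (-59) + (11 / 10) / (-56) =-34716547409 / 33040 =-1050742.96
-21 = -21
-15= -15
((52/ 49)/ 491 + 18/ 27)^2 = 2330379076/ 5209519329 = 0.45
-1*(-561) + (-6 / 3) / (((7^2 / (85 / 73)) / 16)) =2003977 / 3577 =560.24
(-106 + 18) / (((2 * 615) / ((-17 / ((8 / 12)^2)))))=561 / 205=2.74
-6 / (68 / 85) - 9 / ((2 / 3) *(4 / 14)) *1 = -219 / 4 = -54.75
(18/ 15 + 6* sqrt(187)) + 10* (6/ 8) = 87/ 10 + 6* sqrt(187) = 90.75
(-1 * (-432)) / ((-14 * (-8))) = 27 / 7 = 3.86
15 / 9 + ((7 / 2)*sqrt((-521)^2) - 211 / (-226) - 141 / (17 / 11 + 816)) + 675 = 7624396100 / 3048627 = 2500.93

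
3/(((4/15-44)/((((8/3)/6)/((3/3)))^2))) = -0.01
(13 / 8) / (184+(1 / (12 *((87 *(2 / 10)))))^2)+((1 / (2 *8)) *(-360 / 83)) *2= -8877666087 / 16645504667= -0.53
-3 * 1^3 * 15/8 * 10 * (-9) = 2025/4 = 506.25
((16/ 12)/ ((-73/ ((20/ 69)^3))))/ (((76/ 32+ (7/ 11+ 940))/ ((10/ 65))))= -0.00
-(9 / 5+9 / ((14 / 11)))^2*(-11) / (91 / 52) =4242051 / 8575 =494.70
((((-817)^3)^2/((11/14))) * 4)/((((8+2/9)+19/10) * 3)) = 499622077518565963920/10021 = 49857506987183511.02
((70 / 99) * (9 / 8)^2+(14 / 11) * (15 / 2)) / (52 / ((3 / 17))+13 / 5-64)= 0.04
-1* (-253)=253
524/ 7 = 74.86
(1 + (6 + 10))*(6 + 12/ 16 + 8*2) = 1547/ 4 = 386.75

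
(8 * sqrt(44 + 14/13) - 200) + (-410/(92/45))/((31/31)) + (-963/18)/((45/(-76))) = -642089/2070 + 8 * sqrt(7618)/13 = -256.48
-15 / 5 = -3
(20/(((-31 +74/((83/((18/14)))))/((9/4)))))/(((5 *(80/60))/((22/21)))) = -8217/34690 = -0.24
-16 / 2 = -8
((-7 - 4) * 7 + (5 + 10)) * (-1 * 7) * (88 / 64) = 2387 / 4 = 596.75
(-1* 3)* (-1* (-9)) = -27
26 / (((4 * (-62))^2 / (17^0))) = 0.00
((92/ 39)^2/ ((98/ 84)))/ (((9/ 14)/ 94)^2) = 4188122624/ 41067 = 101982.68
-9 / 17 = -0.53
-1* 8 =-8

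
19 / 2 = 9.50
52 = 52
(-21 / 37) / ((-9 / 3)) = 7 / 37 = 0.19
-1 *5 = -5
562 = 562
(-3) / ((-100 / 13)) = 39 / 100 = 0.39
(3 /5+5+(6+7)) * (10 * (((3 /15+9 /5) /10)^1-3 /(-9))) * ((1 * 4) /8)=248 /5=49.60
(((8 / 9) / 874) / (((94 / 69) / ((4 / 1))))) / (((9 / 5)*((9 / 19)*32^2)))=0.00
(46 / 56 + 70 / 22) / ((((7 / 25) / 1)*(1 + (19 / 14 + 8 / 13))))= 400725 / 83314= 4.81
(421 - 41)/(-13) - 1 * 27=-731/13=-56.23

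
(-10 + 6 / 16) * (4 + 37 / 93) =-31493 / 744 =-42.33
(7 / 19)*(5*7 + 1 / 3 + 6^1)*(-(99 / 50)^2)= -708939 / 11875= -59.70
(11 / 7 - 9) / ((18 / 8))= -208 / 63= -3.30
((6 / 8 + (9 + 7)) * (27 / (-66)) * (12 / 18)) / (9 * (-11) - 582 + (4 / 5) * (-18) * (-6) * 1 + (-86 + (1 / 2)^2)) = 1005 / 149677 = 0.01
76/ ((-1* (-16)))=19/ 4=4.75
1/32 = 0.03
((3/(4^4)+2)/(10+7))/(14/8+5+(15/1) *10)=515/682176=0.00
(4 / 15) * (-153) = -204 / 5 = -40.80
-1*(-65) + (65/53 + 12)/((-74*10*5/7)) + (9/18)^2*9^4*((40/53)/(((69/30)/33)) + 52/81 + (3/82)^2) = 572630059288411/30327257200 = 18881.70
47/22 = 2.14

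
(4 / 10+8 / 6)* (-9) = -78 / 5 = -15.60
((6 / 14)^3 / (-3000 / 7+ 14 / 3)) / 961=-81 / 419186278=-0.00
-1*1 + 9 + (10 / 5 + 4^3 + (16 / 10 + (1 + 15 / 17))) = 6586 / 85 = 77.48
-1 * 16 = -16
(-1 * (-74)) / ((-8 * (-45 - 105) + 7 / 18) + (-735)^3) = -0.00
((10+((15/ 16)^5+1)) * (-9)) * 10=-553216995/ 524288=-1055.18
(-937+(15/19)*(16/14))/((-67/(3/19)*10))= 373503/1693090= 0.22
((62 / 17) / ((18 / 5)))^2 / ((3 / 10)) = 240250 / 70227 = 3.42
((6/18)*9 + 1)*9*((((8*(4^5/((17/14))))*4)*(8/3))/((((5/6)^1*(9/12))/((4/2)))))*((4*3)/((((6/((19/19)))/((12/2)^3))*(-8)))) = -38050725888/85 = -447655598.68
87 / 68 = 1.28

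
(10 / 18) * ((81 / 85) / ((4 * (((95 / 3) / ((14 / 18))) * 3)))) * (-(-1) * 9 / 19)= 0.00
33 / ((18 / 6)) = 11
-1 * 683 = -683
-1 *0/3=0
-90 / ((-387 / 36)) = 360 / 43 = 8.37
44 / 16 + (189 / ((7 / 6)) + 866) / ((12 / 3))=1039 / 4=259.75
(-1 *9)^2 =81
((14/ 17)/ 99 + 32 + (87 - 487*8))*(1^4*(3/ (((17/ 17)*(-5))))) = 6356677/ 2805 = 2266.20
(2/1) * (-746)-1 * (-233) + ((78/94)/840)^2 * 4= -1259.00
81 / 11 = 7.36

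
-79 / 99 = -0.80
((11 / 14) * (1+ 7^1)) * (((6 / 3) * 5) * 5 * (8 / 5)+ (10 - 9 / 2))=3762 / 7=537.43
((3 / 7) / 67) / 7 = 3 / 3283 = 0.00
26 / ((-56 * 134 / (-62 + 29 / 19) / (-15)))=-224055 / 71288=-3.14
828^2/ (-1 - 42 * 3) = -685584/ 127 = -5398.30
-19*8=-152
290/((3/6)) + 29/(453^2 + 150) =119108249/205359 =580.00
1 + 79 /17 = 96 /17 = 5.65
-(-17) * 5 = 85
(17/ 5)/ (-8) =-17/ 40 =-0.42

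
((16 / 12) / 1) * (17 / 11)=68 / 33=2.06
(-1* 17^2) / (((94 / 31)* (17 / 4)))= -1054 / 47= -22.43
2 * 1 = 2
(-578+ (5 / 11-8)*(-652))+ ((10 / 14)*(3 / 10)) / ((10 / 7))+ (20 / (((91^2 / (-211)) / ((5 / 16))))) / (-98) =775175706959 / 178538360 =4341.79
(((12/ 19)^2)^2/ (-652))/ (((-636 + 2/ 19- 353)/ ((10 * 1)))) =17280/ 7002140471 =0.00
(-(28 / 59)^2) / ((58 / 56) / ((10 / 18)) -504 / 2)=109760 / 121901139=0.00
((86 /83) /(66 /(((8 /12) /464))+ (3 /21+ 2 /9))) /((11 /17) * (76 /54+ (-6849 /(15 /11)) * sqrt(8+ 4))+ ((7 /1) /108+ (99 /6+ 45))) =-36638838371520 * sqrt(3) /31672926692330169215891-352167291000 /31672926692330169215891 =-0.00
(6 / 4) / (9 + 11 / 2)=3 / 29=0.10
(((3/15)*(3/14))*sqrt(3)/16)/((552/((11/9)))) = 11*sqrt(3)/1854720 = 0.00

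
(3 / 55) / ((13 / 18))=54 / 715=0.08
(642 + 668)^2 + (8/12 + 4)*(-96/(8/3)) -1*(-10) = 1715942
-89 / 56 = -1.59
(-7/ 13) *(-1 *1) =7/ 13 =0.54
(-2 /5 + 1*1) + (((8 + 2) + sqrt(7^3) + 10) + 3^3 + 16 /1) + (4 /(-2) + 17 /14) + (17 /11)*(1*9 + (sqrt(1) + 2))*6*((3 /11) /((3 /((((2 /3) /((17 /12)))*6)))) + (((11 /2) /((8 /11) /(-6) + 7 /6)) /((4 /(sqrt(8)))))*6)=7*sqrt(7) + 773957 /8470 + 40392*sqrt(2) /23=2593.50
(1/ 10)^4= 1/ 10000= 0.00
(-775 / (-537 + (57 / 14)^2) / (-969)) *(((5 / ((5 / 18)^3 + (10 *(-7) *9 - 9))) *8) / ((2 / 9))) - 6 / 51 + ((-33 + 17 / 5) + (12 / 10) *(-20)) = -10992121098324342 / 204629396264645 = -53.72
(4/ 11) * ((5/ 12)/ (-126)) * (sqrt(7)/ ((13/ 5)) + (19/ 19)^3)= -25 * sqrt(7)/ 54054 - 5/ 4158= -0.00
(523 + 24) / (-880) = -547 / 880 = -0.62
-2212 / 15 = -147.47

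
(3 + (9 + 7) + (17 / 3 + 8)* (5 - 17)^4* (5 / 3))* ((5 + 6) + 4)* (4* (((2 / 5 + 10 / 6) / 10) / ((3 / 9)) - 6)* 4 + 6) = -2836868034 / 5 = -567373606.80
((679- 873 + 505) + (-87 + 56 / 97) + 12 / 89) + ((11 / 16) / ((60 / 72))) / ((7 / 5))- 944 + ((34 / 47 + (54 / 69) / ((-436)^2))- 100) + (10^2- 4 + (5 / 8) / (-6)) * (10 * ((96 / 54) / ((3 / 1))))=-62792561199595807 / 251468436143484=-249.70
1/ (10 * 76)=1/ 760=0.00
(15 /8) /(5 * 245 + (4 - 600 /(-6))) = 5 /3544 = 0.00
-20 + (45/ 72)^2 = -1255/ 64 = -19.61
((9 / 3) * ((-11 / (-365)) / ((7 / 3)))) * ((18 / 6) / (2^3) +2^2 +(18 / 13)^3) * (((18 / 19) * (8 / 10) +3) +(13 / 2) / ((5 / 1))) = 11754518589 / 8532269200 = 1.38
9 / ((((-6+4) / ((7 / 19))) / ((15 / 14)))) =-135 / 76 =-1.78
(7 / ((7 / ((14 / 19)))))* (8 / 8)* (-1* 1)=-14 / 19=-0.74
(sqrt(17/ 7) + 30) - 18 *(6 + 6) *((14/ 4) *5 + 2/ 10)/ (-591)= sqrt(119)/ 7 + 35922/ 985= 38.03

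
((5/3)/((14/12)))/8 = 5/28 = 0.18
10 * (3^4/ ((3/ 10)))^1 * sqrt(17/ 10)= 270 * sqrt(170)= 3520.37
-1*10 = -10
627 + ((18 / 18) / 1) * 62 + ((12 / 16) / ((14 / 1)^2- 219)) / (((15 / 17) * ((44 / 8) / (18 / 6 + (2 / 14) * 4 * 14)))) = 158453 / 230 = 688.93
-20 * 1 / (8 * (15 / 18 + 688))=-15 / 4133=-0.00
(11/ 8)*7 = 77/ 8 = 9.62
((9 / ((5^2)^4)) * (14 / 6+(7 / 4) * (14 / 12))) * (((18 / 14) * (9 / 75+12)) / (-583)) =-24543 / 9109375000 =-0.00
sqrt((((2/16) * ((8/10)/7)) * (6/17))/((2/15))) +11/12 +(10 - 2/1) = 3 * sqrt(238)/238 +107/12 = 9.11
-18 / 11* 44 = -72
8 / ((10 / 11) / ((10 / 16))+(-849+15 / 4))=-352 / 37127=-0.01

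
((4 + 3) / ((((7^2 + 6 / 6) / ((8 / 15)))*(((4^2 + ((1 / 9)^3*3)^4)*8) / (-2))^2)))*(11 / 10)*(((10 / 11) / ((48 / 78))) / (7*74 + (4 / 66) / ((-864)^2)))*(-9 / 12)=-106461612693265843164299148 / 2482226204614928398632760514532125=-0.00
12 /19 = 0.63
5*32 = 160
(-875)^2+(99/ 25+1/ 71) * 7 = 765652.82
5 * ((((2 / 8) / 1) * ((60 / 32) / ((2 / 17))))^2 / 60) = 21675 / 16384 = 1.32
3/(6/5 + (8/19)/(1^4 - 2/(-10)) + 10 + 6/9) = 855/3482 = 0.25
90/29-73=-2027/29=-69.90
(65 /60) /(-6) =-13 /72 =-0.18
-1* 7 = -7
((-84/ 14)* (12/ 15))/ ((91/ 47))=-1128/ 455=-2.48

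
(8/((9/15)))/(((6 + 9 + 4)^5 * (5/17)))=136/7428297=0.00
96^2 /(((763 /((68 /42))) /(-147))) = -313344 /109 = -2874.72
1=1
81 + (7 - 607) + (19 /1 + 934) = 434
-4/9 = -0.44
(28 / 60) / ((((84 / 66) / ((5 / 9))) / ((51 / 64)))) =0.16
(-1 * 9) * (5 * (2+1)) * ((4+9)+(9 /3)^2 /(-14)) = -23355 /14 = -1668.21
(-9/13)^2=81/169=0.48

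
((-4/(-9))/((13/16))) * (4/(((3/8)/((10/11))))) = 20480/3861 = 5.30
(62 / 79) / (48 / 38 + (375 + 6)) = 1178 / 573777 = 0.00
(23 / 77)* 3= 69 / 77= 0.90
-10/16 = -5/8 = -0.62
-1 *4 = -4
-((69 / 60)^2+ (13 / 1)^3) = -879329 / 400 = -2198.32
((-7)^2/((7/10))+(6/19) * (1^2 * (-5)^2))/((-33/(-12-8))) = 29600/627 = 47.21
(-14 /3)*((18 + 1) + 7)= -121.33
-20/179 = -0.11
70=70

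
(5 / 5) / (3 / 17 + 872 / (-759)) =-1.03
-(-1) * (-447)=-447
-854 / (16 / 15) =-6405 / 8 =-800.62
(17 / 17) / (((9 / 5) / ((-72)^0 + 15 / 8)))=115 / 72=1.60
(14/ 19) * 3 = 42/ 19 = 2.21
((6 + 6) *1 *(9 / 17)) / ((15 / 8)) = 288 / 85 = 3.39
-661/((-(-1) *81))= -661/81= -8.16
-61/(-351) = 61/351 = 0.17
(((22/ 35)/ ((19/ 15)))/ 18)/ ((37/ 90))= 330/ 4921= 0.07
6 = 6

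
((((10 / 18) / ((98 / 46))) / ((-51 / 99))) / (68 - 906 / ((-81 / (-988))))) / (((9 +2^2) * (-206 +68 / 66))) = -75141 / 4344154189648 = -0.00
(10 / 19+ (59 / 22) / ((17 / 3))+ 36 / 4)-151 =-1001949 / 7106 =-141.00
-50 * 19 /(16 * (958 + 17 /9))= -4275 /69112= -0.06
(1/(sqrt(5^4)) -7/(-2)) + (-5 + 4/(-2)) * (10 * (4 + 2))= -20823/50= -416.46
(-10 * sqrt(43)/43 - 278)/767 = -278/767 - 10 * sqrt(43)/32981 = -0.36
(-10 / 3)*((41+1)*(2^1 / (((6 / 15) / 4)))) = -2800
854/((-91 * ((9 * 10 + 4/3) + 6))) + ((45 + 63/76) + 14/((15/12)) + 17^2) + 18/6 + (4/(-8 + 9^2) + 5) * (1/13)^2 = 1635956857/4688060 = 348.96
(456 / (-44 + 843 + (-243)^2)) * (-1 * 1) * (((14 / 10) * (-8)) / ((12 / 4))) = 1064 / 37405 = 0.03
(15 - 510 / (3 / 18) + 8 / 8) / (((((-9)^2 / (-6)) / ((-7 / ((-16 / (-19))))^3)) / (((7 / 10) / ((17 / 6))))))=-12532497299 / 391680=-31996.78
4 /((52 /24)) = 24 /13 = 1.85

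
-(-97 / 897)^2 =-9409 / 804609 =-0.01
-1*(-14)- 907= -893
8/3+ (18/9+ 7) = 11.67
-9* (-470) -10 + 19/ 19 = 4221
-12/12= -1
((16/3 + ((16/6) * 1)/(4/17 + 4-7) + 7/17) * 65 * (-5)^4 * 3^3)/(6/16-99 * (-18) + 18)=2912.55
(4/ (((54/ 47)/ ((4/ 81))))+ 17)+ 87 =227824/ 2187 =104.17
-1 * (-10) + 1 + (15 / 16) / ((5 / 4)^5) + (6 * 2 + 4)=17067 / 625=27.31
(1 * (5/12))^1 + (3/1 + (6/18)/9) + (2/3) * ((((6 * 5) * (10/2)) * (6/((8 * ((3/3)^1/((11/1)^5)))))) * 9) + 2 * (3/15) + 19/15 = 11740618453/108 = 108709430.12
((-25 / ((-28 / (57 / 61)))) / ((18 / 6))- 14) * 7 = -23437 / 244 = -96.05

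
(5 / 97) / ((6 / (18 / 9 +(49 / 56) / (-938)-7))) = -8935 / 207968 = -0.04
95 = 95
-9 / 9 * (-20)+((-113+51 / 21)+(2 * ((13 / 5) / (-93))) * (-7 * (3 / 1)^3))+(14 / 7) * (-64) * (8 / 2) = -642324 / 1085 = -592.00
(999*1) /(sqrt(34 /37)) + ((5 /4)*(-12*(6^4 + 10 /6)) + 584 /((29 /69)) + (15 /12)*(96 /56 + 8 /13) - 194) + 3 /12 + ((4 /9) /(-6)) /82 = -213450954623 /11685492 + 999*sqrt(1258) /34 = -17224.18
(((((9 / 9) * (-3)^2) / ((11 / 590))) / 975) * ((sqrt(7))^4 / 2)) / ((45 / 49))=141659 / 10725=13.21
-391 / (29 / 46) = -17986 / 29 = -620.21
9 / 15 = 3 / 5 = 0.60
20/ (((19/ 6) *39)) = 0.16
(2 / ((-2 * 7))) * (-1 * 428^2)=183184 / 7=26169.14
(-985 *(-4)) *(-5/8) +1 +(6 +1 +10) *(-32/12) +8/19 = -285731/114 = -2506.41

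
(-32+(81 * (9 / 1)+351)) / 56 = 131 / 7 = 18.71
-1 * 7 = -7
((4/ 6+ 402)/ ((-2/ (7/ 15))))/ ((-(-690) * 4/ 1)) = -1057/ 31050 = -0.03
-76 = -76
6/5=1.20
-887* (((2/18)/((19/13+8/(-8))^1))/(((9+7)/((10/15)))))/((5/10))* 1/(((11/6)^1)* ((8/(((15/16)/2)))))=-57655/101376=-0.57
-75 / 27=-2.78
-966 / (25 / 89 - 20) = 28658 / 585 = 48.99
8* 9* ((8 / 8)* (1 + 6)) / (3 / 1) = 168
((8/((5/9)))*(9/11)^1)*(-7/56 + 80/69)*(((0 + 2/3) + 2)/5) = 41112/6325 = 6.50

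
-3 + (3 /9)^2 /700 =-18899 /6300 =-3.00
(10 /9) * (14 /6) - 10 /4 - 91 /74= -1136 /999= -1.14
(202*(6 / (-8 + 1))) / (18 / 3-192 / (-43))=-16.54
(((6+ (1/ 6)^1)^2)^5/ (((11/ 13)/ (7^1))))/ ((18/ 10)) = 2187905889450121295/ 5986151424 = 365494578.15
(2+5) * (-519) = -3633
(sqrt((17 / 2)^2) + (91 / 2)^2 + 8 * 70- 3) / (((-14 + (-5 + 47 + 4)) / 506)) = 41677.80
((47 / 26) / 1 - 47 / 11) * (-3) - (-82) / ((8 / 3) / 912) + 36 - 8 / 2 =8031851 / 286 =28083.40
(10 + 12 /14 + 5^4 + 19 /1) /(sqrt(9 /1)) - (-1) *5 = 223.29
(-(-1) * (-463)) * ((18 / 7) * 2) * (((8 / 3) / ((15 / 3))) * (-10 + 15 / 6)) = 66672 / 7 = 9524.57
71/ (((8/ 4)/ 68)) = 2414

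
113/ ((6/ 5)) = 565/ 6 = 94.17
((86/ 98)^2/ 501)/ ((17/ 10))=18490/ 20449317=0.00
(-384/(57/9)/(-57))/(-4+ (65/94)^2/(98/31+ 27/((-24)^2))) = -14208288/51438263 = -0.28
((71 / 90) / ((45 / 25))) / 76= 71 / 12312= 0.01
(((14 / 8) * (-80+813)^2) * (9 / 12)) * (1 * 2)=11283069 / 8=1410383.62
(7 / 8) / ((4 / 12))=21 / 8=2.62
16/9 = 1.78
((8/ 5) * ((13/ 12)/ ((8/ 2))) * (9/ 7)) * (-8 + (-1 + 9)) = 0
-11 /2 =-5.50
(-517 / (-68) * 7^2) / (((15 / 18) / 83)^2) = 1570671333 / 425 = 3695697.25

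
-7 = -7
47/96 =0.49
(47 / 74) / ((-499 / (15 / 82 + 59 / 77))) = -281671 / 233150764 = -0.00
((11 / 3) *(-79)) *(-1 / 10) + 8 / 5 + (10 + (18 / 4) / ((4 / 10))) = 3109 / 60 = 51.82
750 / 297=250 / 99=2.53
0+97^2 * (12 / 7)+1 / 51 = 5758315 / 357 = 16129.73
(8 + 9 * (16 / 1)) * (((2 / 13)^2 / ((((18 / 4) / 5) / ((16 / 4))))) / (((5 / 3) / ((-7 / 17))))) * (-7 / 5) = 238336 / 43095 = 5.53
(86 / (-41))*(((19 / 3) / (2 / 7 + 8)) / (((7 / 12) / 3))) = -9804 / 1189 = -8.25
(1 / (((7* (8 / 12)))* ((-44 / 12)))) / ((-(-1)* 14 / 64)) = -144 / 539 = -0.27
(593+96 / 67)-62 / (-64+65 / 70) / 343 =1723203117 / 2898889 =594.44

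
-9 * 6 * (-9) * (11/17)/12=891/34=26.21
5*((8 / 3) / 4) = 10 / 3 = 3.33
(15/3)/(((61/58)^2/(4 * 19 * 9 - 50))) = 10663880/3721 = 2865.86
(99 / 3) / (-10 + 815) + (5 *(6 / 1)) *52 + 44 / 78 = 48995197 / 31395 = 1560.61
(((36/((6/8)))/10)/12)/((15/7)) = 14/75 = 0.19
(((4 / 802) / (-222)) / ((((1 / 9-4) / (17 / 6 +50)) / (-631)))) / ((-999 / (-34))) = -3400459 / 518775705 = -0.01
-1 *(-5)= 5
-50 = -50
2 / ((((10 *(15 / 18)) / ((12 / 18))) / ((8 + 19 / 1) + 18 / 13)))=1476 / 325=4.54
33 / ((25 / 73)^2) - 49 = 145232 / 625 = 232.37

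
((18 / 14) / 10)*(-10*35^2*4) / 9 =-700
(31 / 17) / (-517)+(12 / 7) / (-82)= -61631 / 2522443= -0.02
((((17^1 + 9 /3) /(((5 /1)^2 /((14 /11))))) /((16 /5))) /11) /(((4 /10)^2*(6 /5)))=875 /5808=0.15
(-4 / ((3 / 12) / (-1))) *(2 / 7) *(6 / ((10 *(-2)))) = -48 / 35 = -1.37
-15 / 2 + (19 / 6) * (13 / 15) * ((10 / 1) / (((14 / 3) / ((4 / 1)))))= 673 / 42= 16.02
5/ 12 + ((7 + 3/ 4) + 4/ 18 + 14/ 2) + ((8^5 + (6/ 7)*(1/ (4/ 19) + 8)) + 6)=32800.32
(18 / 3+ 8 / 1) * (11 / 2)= 77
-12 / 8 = -3 / 2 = -1.50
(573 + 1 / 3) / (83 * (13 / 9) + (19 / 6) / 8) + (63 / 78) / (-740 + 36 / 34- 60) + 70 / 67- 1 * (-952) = 392522278719329 / 409812157924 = 957.81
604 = 604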